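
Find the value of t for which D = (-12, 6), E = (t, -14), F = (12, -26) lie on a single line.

The three points are collinear iff det[DE; DF] = 0.
This determinant is linear in t: (-32)t + (96) = 0, so t = 3.

3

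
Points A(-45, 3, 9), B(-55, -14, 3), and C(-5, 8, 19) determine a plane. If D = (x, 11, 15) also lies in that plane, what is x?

-26

A normal to the plane is n = AB × AC = (-140, -140, 630).
D lies in the plane iff n · AD = 0.
This gives (-140)x + (-3640) = 0, so x = -26.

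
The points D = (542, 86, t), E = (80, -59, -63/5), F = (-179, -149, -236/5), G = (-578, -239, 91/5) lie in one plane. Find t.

56/5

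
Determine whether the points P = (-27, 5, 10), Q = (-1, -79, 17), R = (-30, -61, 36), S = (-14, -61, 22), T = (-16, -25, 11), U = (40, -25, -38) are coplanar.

Yes

The plane through P, Q, R has normal n = PQ × PR = (-1722, -697, -1968) and equation n·X = 23329.
Checking the remaining points: n·S = 23329, n·T = 23329, n·U = 23329.
All equal 23329, so all 6 points lie in one plane.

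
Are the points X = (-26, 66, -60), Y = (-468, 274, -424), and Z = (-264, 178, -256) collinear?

XY = (-442, 208, -364), XZ = (-238, 112, -196).
Each component of XZ is 7/13 times the corresponding component of XY, so XZ = 7/13·XY and the points are collinear.

Yes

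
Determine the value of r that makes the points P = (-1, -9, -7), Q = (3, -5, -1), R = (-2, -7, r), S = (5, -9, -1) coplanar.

Coplanarity ⇔ det[PQ; PR; PS] = 0.
Expanding, this is linear in r: (24)r + (168) = 0.
So r = -7.

-7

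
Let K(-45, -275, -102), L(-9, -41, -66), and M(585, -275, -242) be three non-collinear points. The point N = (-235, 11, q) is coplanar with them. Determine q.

Coplanarity requires KL · (KM × KN) = 0.
KL = (36, 234, 36), KM = (630, 0, -140); the triple product is linear in q with coefficient -147420 and constant term -884520.
Setting it to zero: q = -6.

-6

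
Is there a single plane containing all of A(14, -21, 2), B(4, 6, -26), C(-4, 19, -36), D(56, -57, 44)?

No

A normal to the plane through A, B, C is n = AB × AC = (94, 124, 86).
The plane has equation n·P = -1116. For D: n·D = 1980.
1980 ≠ -1116, so D is off the plane.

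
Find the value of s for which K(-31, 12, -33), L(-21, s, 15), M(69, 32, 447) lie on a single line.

Collinearity requires KL × KM = 0; each component is linear in s.
The x-component gives (480)s + (-6720) = 0, so s = 14.
The remaining components then also vanish.

14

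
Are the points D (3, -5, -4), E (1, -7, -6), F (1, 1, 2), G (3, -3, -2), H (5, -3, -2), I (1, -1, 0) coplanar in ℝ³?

Yes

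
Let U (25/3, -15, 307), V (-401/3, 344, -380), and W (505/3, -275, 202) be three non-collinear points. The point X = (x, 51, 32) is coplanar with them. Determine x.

A normal to the plane is n = UV × UW = (-216315, -124830, -20520).
X lies in the plane iff n · UX = 0.
This gives (-216315)x + (-793155) = 0, so x = -11/3.

-11/3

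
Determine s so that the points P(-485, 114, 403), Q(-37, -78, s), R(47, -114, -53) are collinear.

Direction PR = (532, -228, -456). From the x-coordinate of Q, the parameter along the line is τ = (-37 − (-485))/532 = 16/19.
Then s = 403 + 16/19·(-456) = 19.

19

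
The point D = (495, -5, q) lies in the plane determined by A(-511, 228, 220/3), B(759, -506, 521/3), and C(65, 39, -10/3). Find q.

-143

Coplanarity requires AB · (AC × AD) = 0.
AB = (1270, -734, 301/3), AC = (576, -189, -230/3); the triple product is linear in q with coefficient 182754 and constant term 26133822.
Setting it to zero: q = -143.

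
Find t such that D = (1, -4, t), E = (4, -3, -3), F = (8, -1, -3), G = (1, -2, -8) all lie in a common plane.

Coplanarity ⇔ det[DE; DF; DG] = 0.
Expanding, this is linear in t: (-10)t + (-40) = 0.
So t = -4.

-4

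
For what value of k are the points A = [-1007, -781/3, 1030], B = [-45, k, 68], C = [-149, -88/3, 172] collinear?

-4/3

Collinearity requires AB × AC = 0; each component is linear in k.
The x-component gives (-858)k + (-1144) = 0, so k = -4/3.
The remaining components then also vanish.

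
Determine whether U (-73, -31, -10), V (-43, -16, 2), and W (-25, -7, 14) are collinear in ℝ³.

No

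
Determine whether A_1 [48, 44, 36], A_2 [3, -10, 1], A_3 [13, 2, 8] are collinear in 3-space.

A_1A_2 = (-45, -54, -35), A_1A_3 = (-35, -42, -28).
Comparing components 2 and 3: (-54)(-28) − (-35)(-42) = 42 ≠ 0, so A_1A_2 and A_1A_3 are not parallel and the points are not collinear.

No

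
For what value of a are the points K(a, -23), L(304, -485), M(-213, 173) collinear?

The three points are collinear iff det[KL; KM] = 0.
This determinant is linear in a: (-658)a + (-38822) = 0, so a = -59.

-59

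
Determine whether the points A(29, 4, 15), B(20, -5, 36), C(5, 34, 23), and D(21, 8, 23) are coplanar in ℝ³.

Yes

With A as base: AB = (-9, -9, 21), AC = (-24, 30, 8), AD = (-8, 4, 8).
AC × AD = (208, 128, 144).
AB · (AC × AD) = 0.
The scalar triple product vanishes, so the four points are coplanar.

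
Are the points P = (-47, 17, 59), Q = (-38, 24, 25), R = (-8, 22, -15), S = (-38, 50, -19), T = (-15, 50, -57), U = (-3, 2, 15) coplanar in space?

The plane through P, Q, R has normal n = PQ × PR = (-348, -660, -228) and equation n·X = -8316.
Checking the remaining points: n·S = -15444, n·T = -14784, n·U = -3696.
Since n·S = -15444 ≠ -8316, S is off the plane and the points are not all coplanar.

No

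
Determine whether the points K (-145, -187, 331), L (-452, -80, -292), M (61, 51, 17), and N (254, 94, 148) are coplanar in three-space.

The four points are coplanar iff the 3×3 determinant with rows KL, KM, KN is zero.
Rows: (-307, 107, -623), (206, 238, -314), (399, 281, -183).
Expanding along the first row: (-307)(44680) − (107)(87588) + (-623)(-37076) = 9672.
Nonzero ⇒ not coplanar.

No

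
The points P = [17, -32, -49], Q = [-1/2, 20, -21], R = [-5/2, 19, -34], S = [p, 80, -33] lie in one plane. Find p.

Normal to plane PQR: n = (-648, -567/2, 243/2); plane equation n·X = -15795/2.
Requiring n·S = -15795/2: (-648)p + (-53379/2) = -15795/2.
So p = -29.

-29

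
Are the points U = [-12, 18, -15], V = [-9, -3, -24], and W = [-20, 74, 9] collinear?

Yes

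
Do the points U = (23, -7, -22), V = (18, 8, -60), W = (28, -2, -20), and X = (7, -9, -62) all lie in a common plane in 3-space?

No

A normal to the plane through U, V, W is n = UV × UW = (220, -180, -100).
The plane has equation n·P = 8520. For X: n·X = 9360.
9360 ≠ 8520, so X is off the plane.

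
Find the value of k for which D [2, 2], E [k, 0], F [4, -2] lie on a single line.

The three points are collinear iff det[DE; DF] = 0.
This determinant is linear in k: (-4)k + (12) = 0, so k = 3.

3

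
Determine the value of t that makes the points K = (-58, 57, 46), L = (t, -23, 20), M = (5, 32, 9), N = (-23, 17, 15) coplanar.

-72

Coplanarity ⇔ det[KL; KM; KN] = 0.
Expanding, this is linear in t: (-705)t + (-50760) = 0.
So t = -72.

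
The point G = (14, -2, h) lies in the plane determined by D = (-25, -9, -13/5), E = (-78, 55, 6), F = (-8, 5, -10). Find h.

-81/5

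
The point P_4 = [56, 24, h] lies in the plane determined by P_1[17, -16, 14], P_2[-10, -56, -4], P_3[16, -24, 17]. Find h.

50

Coplanarity requires P_1P_2 · (P_1P_3 × P_1P_4) = 0.
P_1P_2 = (-27, -40, -18), P_1P_3 = (-1, -8, 3); the triple product is linear in h with coefficient 176 and constant term -8800.
Setting it to zero: h = 50.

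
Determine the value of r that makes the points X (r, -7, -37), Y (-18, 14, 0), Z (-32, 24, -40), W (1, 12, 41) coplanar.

-48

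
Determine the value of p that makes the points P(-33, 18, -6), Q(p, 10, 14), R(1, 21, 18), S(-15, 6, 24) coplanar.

-21

Normal to plane PRS: n = (378, -588, -462); plane equation n·X = -20286.
Requiring n·Q = -20286: (378)p + (-12348) = -20286.
So p = -21.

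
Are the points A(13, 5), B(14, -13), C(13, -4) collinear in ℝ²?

No

AB = (1, -18), AC = (0, -9).
Twice the signed area of △ABC is (1)(-9) − (-18)(0) = -9.
The area is nonzero, so the three points are not collinear.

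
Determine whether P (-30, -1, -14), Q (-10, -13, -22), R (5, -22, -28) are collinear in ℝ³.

Yes

PQ = (20, -12, -8), PR = (35, -21, -14).
PQ × PR = (0, 0, 0).
The cross product vanishes, so the three points are collinear.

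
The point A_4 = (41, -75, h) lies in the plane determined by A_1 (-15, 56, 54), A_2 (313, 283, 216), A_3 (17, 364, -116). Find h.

192

A normal to the plane is n = A_1A_2 × A_1A_3 = (-88486, 60944, 93760).
A_4 lies in the plane iff n · A_1A_4 = 0.
This gives (93760)h + (-18001920) = 0, so h = 192.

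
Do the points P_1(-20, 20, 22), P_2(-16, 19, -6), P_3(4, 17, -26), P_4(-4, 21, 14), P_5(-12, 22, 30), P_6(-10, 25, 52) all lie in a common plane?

No

The plane through P_1, P_2, P_3 has normal n = P_1P_2 × P_1P_3 = (-36, -480, 12) and equation n·P = -8616.
Checking the remaining points: n·P_4 = -9768, n·P_5 = -9768, n·P_6 = -11016.
Since n·P_4 = -9768 ≠ -8616, P_4 is off the plane and the points are not all coplanar.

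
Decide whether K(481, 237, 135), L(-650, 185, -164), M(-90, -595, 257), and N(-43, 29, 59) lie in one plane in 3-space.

With K as base: KL = (-1131, -52, -299), KM = (-571, -832, 122), KN = (-524, -208, -76).
KM × KN = (88608, -107324, -317200).
KL · (KM × KN) = 208000.
Since 208000 ≠ 0, the four points are not coplanar.

No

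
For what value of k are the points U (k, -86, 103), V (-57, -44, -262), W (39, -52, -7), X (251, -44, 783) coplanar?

160

The points are coplanar iff UV · (UW × UX) = 0.
Expanding, this is linear in k: (8360)k + (-1337600) = 0.
So k = 160.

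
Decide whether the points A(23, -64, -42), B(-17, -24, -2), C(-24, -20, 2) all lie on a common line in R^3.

AB = (-40, 40, 40), AC = (-47, 44, 44).
AB × AC = (0, -120, 120).
The cross product is nonzero, so the points do not lie on one line.

No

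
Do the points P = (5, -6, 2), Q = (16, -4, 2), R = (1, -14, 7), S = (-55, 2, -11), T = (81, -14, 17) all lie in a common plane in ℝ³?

Yes

The plane through P, Q, R has normal n = PQ × PR = (10, -55, -80) and equation n·X = 220.
Checking the remaining points: n·S = 220, n·T = 220.
All equal 220, so all 5 points lie in one plane.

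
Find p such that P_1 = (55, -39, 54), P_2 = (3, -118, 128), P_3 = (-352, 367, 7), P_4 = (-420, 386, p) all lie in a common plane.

29

Normal to plane P_1P_2P_3: n = (-26331, -32562, -53265); plane equation n·P = -3054597.
Requiring n·P_4 = -3054597: (-53265)p + (-1509912) = -3054597.
So p = 29.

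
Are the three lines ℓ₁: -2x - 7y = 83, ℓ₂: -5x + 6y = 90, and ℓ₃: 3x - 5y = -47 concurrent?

Yes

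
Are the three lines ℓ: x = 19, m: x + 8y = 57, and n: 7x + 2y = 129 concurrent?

Intersecting ℓ and m: solving the 2×2 system gives (x, y) = (19, 19/4).
Substitute into n: (7)(19) + (2)(19/4) = 285/2.
But n requires 129 ≠ 285/2, so the three lines have no common point.

No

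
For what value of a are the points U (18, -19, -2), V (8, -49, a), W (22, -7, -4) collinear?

3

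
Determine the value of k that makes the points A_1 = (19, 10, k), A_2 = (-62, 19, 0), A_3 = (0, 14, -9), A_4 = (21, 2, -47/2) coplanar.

-29/2

The points are coplanar iff A_1A_2 · (A_1A_3 × A_1A_4) = 0.
Expanding, this is linear in k: (639)k + (18531/2) = 0.
So k = -29/2.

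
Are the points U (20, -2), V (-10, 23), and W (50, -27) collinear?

Yes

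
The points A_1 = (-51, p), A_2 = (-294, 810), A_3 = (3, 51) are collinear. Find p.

The three points are collinear iff det[A_1A_2; A_1A_3] = 0.
This determinant is linear in p: (297)p + (-56133) = 0, so p = 189.

189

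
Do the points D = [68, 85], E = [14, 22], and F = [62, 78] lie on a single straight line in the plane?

Yes

DE = (-54, -63), DF = (-6, -7).
Checking proportionality: DF = 1/9·DE, so the vectors are parallel and the points are collinear.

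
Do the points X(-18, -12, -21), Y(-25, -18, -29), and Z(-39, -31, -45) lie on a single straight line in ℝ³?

XY = (-7, -6, -8), XZ = (-21, -19, -24).
Comparing components 2 and 3: (-6)(-24) − (-8)(-19) = -8 ≠ 0, so XY and XZ are not parallel and the points are not collinear.

No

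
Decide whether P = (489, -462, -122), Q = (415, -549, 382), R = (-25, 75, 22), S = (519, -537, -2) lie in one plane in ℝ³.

With P as base: PQ = (-74, -87, 504), PR = (-514, 537, 144), PS = (30, -75, 120).
PR × PS = (75240, 66000, 22440).
PQ · (PR × PS) = 0.
The scalar triple product vanishes, so the four points are coplanar.

Yes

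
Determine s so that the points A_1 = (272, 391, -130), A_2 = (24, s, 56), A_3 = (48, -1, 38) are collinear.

Direction A_1A_3 = (-224, -392, 168). From the x-coordinate of A_2, the parameter along the line is τ = (24 − 272)/(-224) = 31/28.
Then s = 391 + 31/28·(-392) = -43.

-43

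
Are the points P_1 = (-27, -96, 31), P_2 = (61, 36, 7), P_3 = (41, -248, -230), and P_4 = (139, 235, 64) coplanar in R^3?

Yes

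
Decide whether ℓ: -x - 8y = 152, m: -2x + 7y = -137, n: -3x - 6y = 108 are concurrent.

No

The three lines meet at one point iff the augmented coefficient matrix [aᵢ bᵢ cᵢ] has rank < 3, i.e. its determinant vanishes.
Here the determinant is 66.
Nonzero, so no common point exists.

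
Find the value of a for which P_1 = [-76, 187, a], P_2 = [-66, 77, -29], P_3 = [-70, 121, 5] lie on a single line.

Direction P_2P_3 = (-4, 44, 34). From the x-coordinate of P_1, the parameter along the line is τ = (-76 − (-66))/(-4) = 5/2.
Then a = (-29) + 5/2·(34) = 56.

56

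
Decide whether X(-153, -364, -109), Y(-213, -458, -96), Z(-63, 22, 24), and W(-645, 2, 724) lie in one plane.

No

With X as base: XY = (-60, -94, 13), XZ = (90, 386, 133), XW = (-492, 366, 833).
XZ × XW = (272860, -140406, 222852).
XY · (XZ × XW) = -276360.
Since -276360 ≠ 0, the four points are not coplanar.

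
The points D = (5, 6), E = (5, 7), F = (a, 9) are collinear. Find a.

Collinearity: (F − D) must be parallel to (E − D) = (0, 1).
Cross-multiplying the components: (a − 5)·(1) = (3)·(0).
Solving gives a = 5.

5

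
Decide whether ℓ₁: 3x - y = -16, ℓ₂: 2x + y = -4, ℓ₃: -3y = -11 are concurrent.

Intersecting ℓ₁ and ℓ₂: solving the 2×2 system gives (x, y) = (-4, 4).
Substitute into ℓ₃: (0)(-4) + (-3)(4) = -12.
But ℓ₃ requires -11 ≠ -12, so the three lines have no common point.

No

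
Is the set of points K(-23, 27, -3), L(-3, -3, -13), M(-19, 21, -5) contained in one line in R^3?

Yes

KL = (20, -30, -10), KM = (4, -6, -2).
Each component of KM is 1/5 times the corresponding component of KL, so KM = 1/5·KL and the points are collinear.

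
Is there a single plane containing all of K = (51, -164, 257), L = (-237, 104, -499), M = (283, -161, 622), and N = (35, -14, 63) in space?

The four points are coplanar iff the 3×3 determinant with rows KL, KM, KN is zero.
Rows: (-288, 268, -756), (232, 3, 365), (-16, 150, -194).
Expanding along the first row: (-288)(-55332) − (268)(-39168) + (-756)(34848) = 87552.
Nonzero ⇒ not coplanar.

No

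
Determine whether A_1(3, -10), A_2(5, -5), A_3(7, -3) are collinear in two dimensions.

No

A_1A_2 = (2, 5), A_1A_3 = (4, 7).
det[A_1A_2; A_1A_3] = (2)(7) − (5)(4) = -6.
The determinant is nonzero, so they are not collinear.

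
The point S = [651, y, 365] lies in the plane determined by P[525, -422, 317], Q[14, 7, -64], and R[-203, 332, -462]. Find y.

-500

A normal to the plane is n = PQ × PR = (-46917, -120701, -72982).
S lies in the plane iff n · PS = 0.
This gives (-120701)y + (-60350500) = 0, so y = -500.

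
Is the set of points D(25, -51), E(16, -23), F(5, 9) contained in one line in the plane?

No

DE = (-9, 28), DF = (-20, 60).
Twice the signed area of △DEF is (-9)(60) − (28)(-20) = 20.
The area is nonzero, so the three points are not collinear.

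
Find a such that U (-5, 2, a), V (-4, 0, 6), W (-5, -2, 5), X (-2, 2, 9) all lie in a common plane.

3

The points are coplanar iff UV · (UW × UX) = 0.
Expanding, this is linear in a: (-2)a + (6) = 0.
So a = 3.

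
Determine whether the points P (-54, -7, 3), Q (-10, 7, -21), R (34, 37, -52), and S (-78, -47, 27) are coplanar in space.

With P as base: PQ = (44, 14, -24), PR = (88, 44, -55), PS = (-24, -40, 24).
PR × PS = (-1144, -792, -2464).
PQ · (PR × PS) = -2288.
Since -2288 ≠ 0, the four points are not coplanar.

No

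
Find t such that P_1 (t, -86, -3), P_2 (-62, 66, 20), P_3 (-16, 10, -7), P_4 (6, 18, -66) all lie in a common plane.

40

Coplanarity ⇔ det[P_1P_2; P_1P_3; P_1P_4] = 0.
Expanding, this is linear in t: (-3520)t + (140800) = 0.
So t = 40.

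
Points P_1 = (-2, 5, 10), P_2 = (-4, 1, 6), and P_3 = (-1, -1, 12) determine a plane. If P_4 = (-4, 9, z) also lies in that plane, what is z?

The plane through P_1, P_2, P_3 has equation −32x + 16z = 224.
Substituting P_4: (16)z + (128) = 224, so z = 6.

6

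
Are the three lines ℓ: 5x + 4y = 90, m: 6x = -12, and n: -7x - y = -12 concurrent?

No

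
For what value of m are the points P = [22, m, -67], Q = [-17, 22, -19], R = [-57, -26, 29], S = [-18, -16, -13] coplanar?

Coplanarity ⇔ det[PQ; PR; PS] = 0.
Expanding, this is linear in m: (-192)m + (14976) = 0.
So m = 78.

78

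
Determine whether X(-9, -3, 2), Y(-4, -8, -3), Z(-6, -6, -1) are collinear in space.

Yes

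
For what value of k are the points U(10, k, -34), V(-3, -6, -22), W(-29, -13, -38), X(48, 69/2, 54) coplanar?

-29/2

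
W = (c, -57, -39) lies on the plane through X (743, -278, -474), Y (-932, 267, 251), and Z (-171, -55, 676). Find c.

The plane through X, Y, Z has equation 465075x + 1263600y + 124605z = -64792845.
Substituting W: (465075)c + (-76884795) = -64792845, so c = 26.

26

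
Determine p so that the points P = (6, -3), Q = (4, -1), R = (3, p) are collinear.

Collinearity: (R − P) must be parallel to (Q − P) = (-2, 2).
Cross-multiplying the components: (p − (-3))·(-2) = (-3)·(2).
Solving gives p = 0.

0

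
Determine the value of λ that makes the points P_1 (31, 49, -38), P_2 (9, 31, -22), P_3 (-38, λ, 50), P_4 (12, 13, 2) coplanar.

-37

Normal to plane P_1P_2P_4: n = (-144, 576, 450); plane equation n·P = 6660.
Requiring n·P_3 = 6660: (576)λ + (27972) = 6660.
So λ = -37.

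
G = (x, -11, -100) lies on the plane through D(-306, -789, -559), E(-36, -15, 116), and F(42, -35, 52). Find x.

A normal to the plane is n = DE × DF = (-36036, 69930, -65772).
G lies in the plane iff n · DG = 0.
This gives (-36036)x + (13189176) = 0, so x = 366.

366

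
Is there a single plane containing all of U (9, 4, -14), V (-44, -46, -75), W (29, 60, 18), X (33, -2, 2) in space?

No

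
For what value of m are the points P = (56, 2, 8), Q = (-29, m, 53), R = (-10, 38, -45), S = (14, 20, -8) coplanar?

17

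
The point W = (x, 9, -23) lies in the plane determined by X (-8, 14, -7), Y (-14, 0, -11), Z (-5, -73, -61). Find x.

Coplanarity requires XY · (XZ × XW) = 0.
XY = (-6, -14, -4), XZ = (3, -87, -54); the triple product is linear in x with coefficient 408 and constant term -4080.
Setting it to zero: x = 10.

10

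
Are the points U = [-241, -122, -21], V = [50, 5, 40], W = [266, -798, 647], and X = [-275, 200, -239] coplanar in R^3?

Yes

With U as base: UV = (291, 127, 61), UW = (507, -676, 668), UX = (-34, 322, -218).
UW × UX = (-67728, 87814, 140270).
UV · (UW × UX) = 0.
The scalar triple product vanishes, so the four points are coplanar.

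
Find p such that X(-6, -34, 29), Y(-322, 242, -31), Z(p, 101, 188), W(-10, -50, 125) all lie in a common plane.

Normal to plane XYW: n = (25536, 30576, 6160); plane equation n·P = -1014160.
Requiring n·Z = -1014160: (25536)p + (4246256) = -1014160.
So p = -206.

-206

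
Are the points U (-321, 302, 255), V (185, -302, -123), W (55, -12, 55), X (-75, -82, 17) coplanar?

A normal to the plane through U, V, W is n = UV × UW = (2108, -40928, 68220).
The plane has equation n·P = 4359176. For X: n·X = 4357736.
4357736 ≠ 4359176, so X is off the plane.

No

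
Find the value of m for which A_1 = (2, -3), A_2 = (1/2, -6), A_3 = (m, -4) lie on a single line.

3/2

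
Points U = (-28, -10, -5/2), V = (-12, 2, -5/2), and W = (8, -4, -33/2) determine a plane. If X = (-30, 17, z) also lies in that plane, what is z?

A normal to the plane is n = UV × UW = (-168, 224, -336).
X lies in the plane iff n · UX = 0.
This gives (-336)z + (5544) = 0, so z = 33/2.

33/2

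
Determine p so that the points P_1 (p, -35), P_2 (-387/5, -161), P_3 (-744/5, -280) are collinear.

Collinearity: (P_1 − P_2) must be parallel to (P_3 − P_2) = (-357/5, -119).
Cross-multiplying the components: (p − (-387/5))·(-119) = (126)·(-357/5).
Solving gives p = -9/5.

-9/5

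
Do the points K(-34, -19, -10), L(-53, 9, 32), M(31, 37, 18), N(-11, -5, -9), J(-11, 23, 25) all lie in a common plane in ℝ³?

The plane through K, L, M has normal n = KL × KM = (-1568, 3262, -2884) and equation n·P = 20174.
Checking the remaining points: n·N = 26894, n·J = 20174.
Since n·N = 26894 ≠ 20174, N is off the plane and the points are not all coplanar.

No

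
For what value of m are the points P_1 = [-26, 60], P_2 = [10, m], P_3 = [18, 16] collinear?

24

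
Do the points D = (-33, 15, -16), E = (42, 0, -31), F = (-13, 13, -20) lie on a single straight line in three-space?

No

DE = (75, -15, -15), DF = (20, -2, -4).
DE × DF = (30, 0, 150).
The cross product is nonzero, so the points do not lie on one line.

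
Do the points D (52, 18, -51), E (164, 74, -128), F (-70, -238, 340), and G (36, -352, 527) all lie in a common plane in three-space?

No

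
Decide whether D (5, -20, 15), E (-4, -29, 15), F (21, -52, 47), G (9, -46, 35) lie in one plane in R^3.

A normal to the plane through D, E, F is n = DE × DF = (-288, 288, 432).
The plane has equation n·P = -720. For G: n·G = -720.
Equal, so G lies in the plane and all four are coplanar.

Yes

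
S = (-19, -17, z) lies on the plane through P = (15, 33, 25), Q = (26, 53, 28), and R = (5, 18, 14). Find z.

-15

A normal to the plane is n = PQ × PR = (-175, 91, 35).
S lies in the plane iff n · PS = 0.
This gives (35)z + (525) = 0, so z = -15.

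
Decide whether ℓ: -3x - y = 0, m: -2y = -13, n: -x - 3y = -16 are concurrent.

The three lines meet at one point iff the augmented coefficient matrix [aᵢ bᵢ cᵢ] has rank < 3, i.e. its determinant vanishes.
Here the determinant is 8.
Nonzero, so no common point exists.

No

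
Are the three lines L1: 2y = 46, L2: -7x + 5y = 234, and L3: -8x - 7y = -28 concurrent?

No

Intersecting L1 and L2: solving the 2×2 system gives (x, y) = (-17, 23).
Substitute into L3: (-8)(-17) + (-7)(23) = -25.
But L3 requires -28 ≠ -25, so the three lines have no common point.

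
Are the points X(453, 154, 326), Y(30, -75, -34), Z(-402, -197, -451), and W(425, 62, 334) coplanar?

A normal to the plane through X, Y, Z is n = XY × XZ = (51573, -20871, -47322).
The plane has equation n·P = 4721463. For W: n·W = 4818975.
4818975 ≠ 4721463, so W is off the plane.

No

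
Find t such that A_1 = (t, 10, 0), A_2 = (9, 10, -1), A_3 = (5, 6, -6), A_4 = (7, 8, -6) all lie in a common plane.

9

The points are coplanar iff A_1A_2 · (A_1A_3 × A_1A_4) = 0.
Expanding, this is linear in t: (-10)t + (90) = 0.
So t = 9.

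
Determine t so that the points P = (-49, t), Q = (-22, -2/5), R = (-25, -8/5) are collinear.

The three points are collinear iff det[PQ; PR] = 0.
This determinant is linear in t: (-3)t + (-168/5) = 0, so t = -56/5.

-56/5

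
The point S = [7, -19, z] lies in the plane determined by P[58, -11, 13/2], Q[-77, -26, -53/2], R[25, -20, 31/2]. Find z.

A normal to the plane is n = PQ × PR = (-432, 2304, 720).
S lies in the plane iff n · PS = 0.
This gives (720)z + (-1080) = 0, so z = 3/2.

3/2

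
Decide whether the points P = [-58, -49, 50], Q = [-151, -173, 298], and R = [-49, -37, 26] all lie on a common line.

Yes

PQ = (-93, -124, 248), PR = (9, 12, -24).
PQ × PR = (0, 0, 0).
The cross product vanishes, so the three points are collinear.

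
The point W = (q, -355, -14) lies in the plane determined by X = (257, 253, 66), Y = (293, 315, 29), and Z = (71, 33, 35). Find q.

-255

A normal to the plane is n = XY × XZ = (-10062, 7998, 3612).
W lies in the plane iff n · XW = 0.
This gives (-10062)q + (-2565810) = 0, so q = -255.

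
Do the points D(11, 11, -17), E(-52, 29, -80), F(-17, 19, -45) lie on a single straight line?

Yes

DE = (-63, 18, -63), DF = (-28, 8, -28).
Each component of DF is 4/9 times the corresponding component of DE, so DF = 4/9·DE and the points are collinear.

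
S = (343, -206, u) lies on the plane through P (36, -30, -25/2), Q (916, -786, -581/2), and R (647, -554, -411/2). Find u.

The plane through P, Q, R has equation 236x − 18y + 796z = -914.
Substituting S: (796)u + (84656) = -914, so u = -215/2.

-215/2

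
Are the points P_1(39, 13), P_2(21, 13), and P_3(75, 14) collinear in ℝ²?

No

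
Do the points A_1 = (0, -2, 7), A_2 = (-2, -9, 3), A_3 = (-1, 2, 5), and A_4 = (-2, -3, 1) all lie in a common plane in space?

No

With A_1 as base: A_1A_2 = (-2, -7, -4), A_1A_3 = (-1, 4, -2), A_1A_4 = (-2, -1, -6).
A_1A_3 × A_1A_4 = (-26, -2, 9).
A_1A_2 · (A_1A_3 × A_1A_4) = 30.
Since 30 ≠ 0, the four points are not coplanar.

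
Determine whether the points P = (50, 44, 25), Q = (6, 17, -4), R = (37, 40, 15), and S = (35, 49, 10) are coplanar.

A normal to the plane through P, Q, R is n = PQ × PR = (154, -63, -175).
The plane has equation n·X = 553. For S: n·S = 553.
Equal, so S lies in the plane and all four are coplanar.

Yes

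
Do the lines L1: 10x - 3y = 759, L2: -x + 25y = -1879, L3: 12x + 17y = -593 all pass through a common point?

Yes

Lines aᵢx + bᵢy = cᵢ with pairwise distinct directions are concurrent exactly when det[aᵢ bᵢ cᵢ] = 0.
Here the determinant is 0.
It vanishes, so the lines are concurrent at (54, -73).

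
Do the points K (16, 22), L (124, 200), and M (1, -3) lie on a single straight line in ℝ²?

KL = (108, 178), KM = (-15, -25).
det[KL; KM] = (108)(-25) − (178)(-15) = -30.
The determinant is nonzero, so they are not collinear.

No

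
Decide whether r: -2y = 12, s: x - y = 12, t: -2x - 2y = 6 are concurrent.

No

Lines aᵢx + bᵢy = cᵢ with pairwise distinct directions are concurrent exactly when det[aᵢ bᵢ cᵢ] = 0.
Here the determinant is 12.
Nonzero, so no common point exists.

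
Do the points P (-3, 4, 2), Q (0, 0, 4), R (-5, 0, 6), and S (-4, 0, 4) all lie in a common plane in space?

No

With P as base: PQ = (3, -4, 2), PR = (-2, -4, 4), PS = (-1, -4, 2).
PR × PS = (8, 0, 4).
PQ · (PR × PS) = 32.
Since 32 ≠ 0, the four points are not coplanar.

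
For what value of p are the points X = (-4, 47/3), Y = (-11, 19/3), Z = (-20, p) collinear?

-17/3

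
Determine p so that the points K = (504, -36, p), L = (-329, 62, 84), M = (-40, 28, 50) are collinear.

Collinearity requires KL × KM = 0; each component is linear in p.
The x-component gives (-34)p + (-476) = 0, so p = -14.
The remaining components then also vanish.

-14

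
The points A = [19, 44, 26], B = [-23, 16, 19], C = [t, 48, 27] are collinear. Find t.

25

Collinearity requires AB × AC = 0; each component is linear in t.
The y-component gives (-7)t + (175) = 0, so t = 25.
The remaining components then also vanish.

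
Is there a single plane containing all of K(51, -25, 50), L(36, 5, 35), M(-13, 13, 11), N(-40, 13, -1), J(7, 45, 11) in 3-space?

The plane through K, L, M has normal n = KL × KM = (-600, 375, 1350) and equation n·P = 27525.
Checking the remaining points: n·N = 27525, n·J = 27525.
All equal 27525, so all 5 points lie in one plane.

Yes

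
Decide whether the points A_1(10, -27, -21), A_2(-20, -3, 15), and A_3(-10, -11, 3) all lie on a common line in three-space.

Yes

A_1A_2 = (-30, 24, 36), A_1A_3 = (-20, 16, 24).
A_1A_2 × A_1A_3 = (0, 0, 0).
The cross product vanishes, so the three points are collinear.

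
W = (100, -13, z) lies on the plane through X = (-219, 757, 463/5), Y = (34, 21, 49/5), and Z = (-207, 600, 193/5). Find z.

53

Coplanarity requires XY · (XZ × XW) = 0.
XY = (253, -736, -414/5), XZ = (12, -157, -54); the triple product is linear in z with coefficient -30889 and constant term 1637117.
Setting it to zero: z = 53.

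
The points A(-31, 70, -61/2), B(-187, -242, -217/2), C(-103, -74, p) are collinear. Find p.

Collinearity requires AB × AC = 0; each component is linear in p.
The x-component gives (-312)p + (-20748) = 0, so p = -133/2.
The remaining components then also vanish.

-133/2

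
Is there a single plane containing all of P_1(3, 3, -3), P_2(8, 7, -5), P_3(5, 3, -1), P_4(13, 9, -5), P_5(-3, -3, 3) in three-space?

The plane through P_1, P_2, P_3 has normal n = P_1P_2 × P_1P_3 = (8, -14, -8) and equation n·P = 6.
Checking the remaining points: n·P_4 = 18, n·P_5 = -6.
Since n·P_4 = 18 ≠ 6, P_4 is off the plane and the points are not all coplanar.

No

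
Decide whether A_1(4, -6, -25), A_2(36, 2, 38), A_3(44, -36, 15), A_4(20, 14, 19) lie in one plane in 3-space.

No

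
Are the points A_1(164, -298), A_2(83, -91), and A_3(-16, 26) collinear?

A_1A_2 = (-81, 207), A_1A_3 = (-180, 324).
det[A_1A_2; A_1A_3] = (-81)(324) − (207)(-180) = 11016.
The determinant is nonzero, so they are not collinear.

No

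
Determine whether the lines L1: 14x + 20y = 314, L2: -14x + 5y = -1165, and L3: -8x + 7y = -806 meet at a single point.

No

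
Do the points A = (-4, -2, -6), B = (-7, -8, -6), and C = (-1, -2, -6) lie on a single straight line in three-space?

AB = (-3, -6, 0), AC = (3, 0, 0).
Comparing components 1 and 2: (-3)(0) − (-6)(3) = 18 ≠ 0, so AB and AC are not parallel and the points are not collinear.

No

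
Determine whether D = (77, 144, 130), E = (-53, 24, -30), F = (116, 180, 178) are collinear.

Yes

DE = (-130, -120, -160), DF = (39, 36, 48).
Each component of DF is -3/10 times the corresponding component of DE, so DF = -3/10·DE and the points are collinear.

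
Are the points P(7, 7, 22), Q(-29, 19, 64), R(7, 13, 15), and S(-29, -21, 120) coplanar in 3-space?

The four points are coplanar iff the 3×3 determinant with rows PQ, PR, PS is zero.
Rows: (-36, 12, 42), (0, 6, -7), (-36, -28, 98).
Expanding along the first row: (-36)(392) − (12)(-252) + (42)(216) = -2016.
Nonzero ⇒ not coplanar.

No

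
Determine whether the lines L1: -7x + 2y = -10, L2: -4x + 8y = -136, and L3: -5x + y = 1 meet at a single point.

Intersecting L1 and L2: solving the 2×2 system gives (x, y) = (-4, -19).
Substitute into L3: (-5)(-4) + (1)(-19) = 1.
This equals 1, so (-4, -19) lies on all three lines and they are concurrent.

Yes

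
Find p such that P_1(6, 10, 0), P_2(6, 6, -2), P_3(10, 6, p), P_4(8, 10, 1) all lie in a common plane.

0

Normal to plane P_1P_2P_4: n = (-4, -4, 8); plane equation n·P = -64.
Requiring n·P_3 = -64: (8)p + (-64) = -64.
So p = 0.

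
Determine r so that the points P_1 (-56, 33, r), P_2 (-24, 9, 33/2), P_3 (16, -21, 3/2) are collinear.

57/2

Direction P_2P_3 = (40, -30, -15). From the x-coordinate of P_1, the parameter along the line is τ = (-56 − (-24))/40 = -4/5.
Then r = 33/2 + (-4/5)·(-15) = 57/2.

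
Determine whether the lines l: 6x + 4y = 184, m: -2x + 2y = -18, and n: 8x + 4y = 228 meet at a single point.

Yes

Intersecting l and m: solving the 2×2 system gives (x, y) = (22, 13).
Substitute into n: (8)(22) + (4)(13) = 228.
This equals 228, so (22, 13) lies on all three lines and they are concurrent.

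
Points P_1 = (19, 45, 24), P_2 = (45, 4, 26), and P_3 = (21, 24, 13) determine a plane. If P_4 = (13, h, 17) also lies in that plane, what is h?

44

A normal to the plane is n = P_1P_2 × P_1P_3 = (493, 290, -464).
P_4 lies in the plane iff n · P_1P_4 = 0.
This gives (290)h + (-12760) = 0, so h = 44.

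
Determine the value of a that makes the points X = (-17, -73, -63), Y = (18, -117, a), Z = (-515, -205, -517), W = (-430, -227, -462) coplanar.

The points are coplanar iff XY · (XZ × XW) = 0.
Expanding, this is linear in a: (22176)a + (1286208) = 0.
So a = -58.

-58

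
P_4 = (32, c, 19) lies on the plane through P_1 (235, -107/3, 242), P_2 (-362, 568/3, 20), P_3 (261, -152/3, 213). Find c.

21

Coplanarity requires P_1P_2 · (P_1P_3 × P_1P_4) = 0.
P_1P_2 = (-597, 225, -222), P_1P_3 = (26, -15, -29); the triple product is linear in c with coefficient -23085 and constant term 484785.
Setting it to zero: c = 21.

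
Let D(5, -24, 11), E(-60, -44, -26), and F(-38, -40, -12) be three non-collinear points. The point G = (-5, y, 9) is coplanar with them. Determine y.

A normal to the plane is n = DE × DF = (-132, 96, 180).
G lies in the plane iff n · DG = 0.
This gives (96)y + (3264) = 0, so y = -34.

-34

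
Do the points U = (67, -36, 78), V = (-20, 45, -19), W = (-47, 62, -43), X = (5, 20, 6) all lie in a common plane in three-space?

The four points are coplanar iff the 3×3 determinant with rows UV, UW, UX is zero.
Rows: (-87, 81, -97), (-114, 98, -121), (-62, 56, -72).
Expanding along the first row: (-87)(-280) − (81)(706) + (-97)(-308) = -2950.
Nonzero ⇒ not coplanar.

No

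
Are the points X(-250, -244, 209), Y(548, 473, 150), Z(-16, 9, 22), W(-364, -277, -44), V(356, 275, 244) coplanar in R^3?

No

The plane through X, Y, Z has normal n = XY × XZ = (-119152, 135420, 34116) and equation n·P = 3875764.
Checking the remaining points: n·W = 4358884, n·V = 3146692.
Since n·W = 4358884 ≠ 3875764, W is off the plane and the points are not all coplanar.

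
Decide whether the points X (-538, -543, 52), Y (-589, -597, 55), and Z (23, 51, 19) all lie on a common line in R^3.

Yes

XY = (-51, -54, 3), XZ = (561, 594, -33).
XY × XZ = (0, 0, 0).
The cross product vanishes, so the three points are collinear.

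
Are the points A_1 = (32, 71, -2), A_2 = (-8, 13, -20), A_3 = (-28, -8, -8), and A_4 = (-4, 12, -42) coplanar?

With A_1 as base: A_1A_2 = (-40, -58, -18), A_1A_3 = (-60, -79, -6), A_1A_4 = (-36, -59, -40).
A_1A_3 × A_1A_4 = (2806, -2184, 696).
A_1A_2 · (A_1A_3 × A_1A_4) = 1904.
Since 1904 ≠ 0, the four points are not coplanar.

No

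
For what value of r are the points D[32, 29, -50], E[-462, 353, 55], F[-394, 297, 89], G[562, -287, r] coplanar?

-297

Coplanarity ⇔ det[DE; DF; DG] = 0.
Expanding, this is linear in r: (5632)r + (1672704) = 0.
So r = -297.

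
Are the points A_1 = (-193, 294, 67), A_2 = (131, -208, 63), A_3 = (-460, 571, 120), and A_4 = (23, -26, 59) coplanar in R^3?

Yes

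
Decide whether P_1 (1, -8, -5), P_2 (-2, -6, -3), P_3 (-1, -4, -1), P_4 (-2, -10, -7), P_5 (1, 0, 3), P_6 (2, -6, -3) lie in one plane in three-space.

Yes

The plane through P_1, P_2, P_3 has normal n = P_1P_2 × P_1P_3 = (0, 8, -8) and equation n·P = -24.
Checking the remaining points: n·P_4 = -24, n·P_5 = -24, n·P_6 = -24.
All equal -24, so all 6 points lie in one plane.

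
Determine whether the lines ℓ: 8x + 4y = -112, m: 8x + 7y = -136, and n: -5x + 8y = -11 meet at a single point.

No

Intersecting ℓ and m: solving the 2×2 system gives (x, y) = (-10, -8).
Substitute into n: (-5)(-10) + (8)(-8) = -14.
But n requires -11 ≠ -14, so the three lines have no common point.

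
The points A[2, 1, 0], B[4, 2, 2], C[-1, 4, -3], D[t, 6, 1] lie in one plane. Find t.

3

Normal to plane ABC: n = (-9, 0, 9); plane equation n·P = -18.
Requiring n·D = -18: (-9)t + (9) = -18.
So t = 3.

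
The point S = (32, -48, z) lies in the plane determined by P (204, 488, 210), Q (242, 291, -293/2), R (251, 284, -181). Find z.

A normal to the plane is n = PQ × PR = (4301, -3795/2, 1507).
S lies in the plane iff n · PS = 0.
This gives (1507)z + (-39182) = 0, so z = 26.

26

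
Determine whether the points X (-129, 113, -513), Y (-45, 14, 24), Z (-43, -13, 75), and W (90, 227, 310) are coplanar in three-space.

A normal to the plane through X, Y, Z is n = XY × XZ = (9450, -3210, -2070).
The plane has equation n·P = -519870. For W: n·W = -519870.
Equal, so W lies in the plane and all four are coplanar.

Yes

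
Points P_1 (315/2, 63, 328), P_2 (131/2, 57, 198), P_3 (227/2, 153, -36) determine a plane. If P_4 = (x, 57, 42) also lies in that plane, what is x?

-61/2

The plane through P_1, P_2, P_3 has equation 13884x − 27768y − 8544z = -2365086.
Substituting P_4: (13884)x + (-1941624) = -2365086, so x = -61/2.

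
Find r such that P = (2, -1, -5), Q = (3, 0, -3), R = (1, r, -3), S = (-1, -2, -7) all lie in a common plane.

The points are coplanar iff PQ · (PR × PS) = 0.
Expanding, this is linear in r: (4)r + (0) = 0.
So r = 0.

0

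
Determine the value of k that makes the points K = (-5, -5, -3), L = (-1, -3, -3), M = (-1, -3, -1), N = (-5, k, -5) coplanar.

Coplanarity ⇔ det[KL; KM; KN] = 0.
Expanding, this is linear in k: (-8)k + (-40) = 0.
So k = -5.

-5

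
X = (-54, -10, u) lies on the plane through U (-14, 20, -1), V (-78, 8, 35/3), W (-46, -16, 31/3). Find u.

32/3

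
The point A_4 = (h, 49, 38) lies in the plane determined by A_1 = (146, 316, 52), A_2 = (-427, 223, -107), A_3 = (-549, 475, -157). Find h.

A normal to the plane is n = A_1A_2 × A_1A_3 = (44718, -9252, -155742).
A_4 lies in the plane iff n · A_1A_4 = 0.
This gives (44718)h + (-1878156) = 0, so h = 42.

42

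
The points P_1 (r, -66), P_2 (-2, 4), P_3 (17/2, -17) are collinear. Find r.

33

Collinearity: (P_1 − P_2) must be parallel to (P_3 − P_2) = (21/2, -21).
Cross-multiplying the components: (r − (-2))·(-21) = (-70)·(21/2).
Solving gives r = 33.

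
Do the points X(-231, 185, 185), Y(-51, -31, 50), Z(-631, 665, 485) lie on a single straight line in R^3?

XY = (180, -216, -135), XZ = (-400, 480, 300).
Each component of XZ is -20/9 times the corresponding component of XY, so XZ = -20/9·XY and the points are collinear.

Yes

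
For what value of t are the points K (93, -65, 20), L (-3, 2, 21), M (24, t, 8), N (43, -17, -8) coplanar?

The points are coplanar iff KL · (KM × KN) = 0.
Expanding, this is linear in t: (2738)t + (30118) = 0.
So t = -11.

-11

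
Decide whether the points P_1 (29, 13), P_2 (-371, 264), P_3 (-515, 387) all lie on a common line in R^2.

No

P_1P_2 = (-400, 251), P_1P_3 = (-544, 374).
det[P_1P_2; P_1P_3] = (-400)(374) − (251)(-544) = -13056.
The determinant is nonzero, so they are not collinear.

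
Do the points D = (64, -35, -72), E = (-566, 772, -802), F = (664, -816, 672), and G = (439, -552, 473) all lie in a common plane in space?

A normal to the plane through D, E, F is n = DE × DF = (30278, 30720, 7830).
The plane has equation n·P = 298832. For G: n·G = 38192.
38192 ≠ 298832, so G is off the plane.

No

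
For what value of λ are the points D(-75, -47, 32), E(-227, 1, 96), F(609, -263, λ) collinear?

Direction DE = (-152, 48, 64). From the x-coordinate of F, the parameter along the line is τ = (609 − (-75))/(-152) = -9/2.
Then λ = 32 + (-9/2)·(64) = -256.

-256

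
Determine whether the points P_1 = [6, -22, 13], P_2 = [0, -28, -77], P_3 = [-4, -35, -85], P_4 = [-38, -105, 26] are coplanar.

No

A normal to the plane through P_1, P_2, P_3 is n = P_1P_2 × P_1P_3 = (-582, 312, 18).
The plane has equation n·P = -10122. For P_4: n·P_4 = -10176.
-10176 ≠ -10122, so P_4 is off the plane.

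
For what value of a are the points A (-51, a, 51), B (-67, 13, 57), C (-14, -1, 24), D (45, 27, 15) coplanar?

15

The points are coplanar iff AB · (AC × AD) = 0.
Expanding, this is linear in a: (1470)a + (-22050) = 0.
So a = 15.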